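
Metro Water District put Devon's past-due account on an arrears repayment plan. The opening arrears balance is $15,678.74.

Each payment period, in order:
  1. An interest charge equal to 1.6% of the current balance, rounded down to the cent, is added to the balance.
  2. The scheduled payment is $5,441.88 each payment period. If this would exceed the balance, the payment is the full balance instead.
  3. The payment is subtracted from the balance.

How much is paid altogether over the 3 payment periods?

$16,180.80

# | Opening | Interest | Payment | End bal
1 | $15,678.74 | $250.85 | $5,441.88 | $10,487.71
2 | $10,487.71 | $167.80 | $5,441.88 | $5,213.63
3 | $5,213.63 | $83.41 | $5,297.04 | $0.00
Total paid: $16,180.80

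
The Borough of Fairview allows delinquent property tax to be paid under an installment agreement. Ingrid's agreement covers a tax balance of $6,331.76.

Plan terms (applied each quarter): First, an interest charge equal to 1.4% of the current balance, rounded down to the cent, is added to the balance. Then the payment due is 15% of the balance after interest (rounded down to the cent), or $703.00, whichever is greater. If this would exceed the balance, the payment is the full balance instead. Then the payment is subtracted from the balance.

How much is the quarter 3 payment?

$715.42

# | Opening | Interest | Payment | End bal
1 | $6,331.76 | $88.64 | $963.06 | $5,457.34
2 | $5,457.34 | $76.40 | $830.06 | $4,703.68
3 | $4,703.68 | $65.85 | $715.42 | $4,054.11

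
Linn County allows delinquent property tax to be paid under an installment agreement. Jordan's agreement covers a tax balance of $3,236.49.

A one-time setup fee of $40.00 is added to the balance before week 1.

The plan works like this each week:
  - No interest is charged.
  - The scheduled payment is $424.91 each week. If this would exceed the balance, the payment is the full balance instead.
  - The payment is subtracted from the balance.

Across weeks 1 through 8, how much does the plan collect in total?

Week 1: opening $3,276.49; payment $424.91; balance $2,851.58
Week 2: opening $2,851.58; payment $424.91; balance $2,426.67
Week 3: opening $2,426.67; payment $424.91; balance $2,001.76
Week 4: opening $2,001.76; payment $424.91; balance $1,576.85
Week 5: opening $1,576.85; payment $424.91; balance $1,151.94
Week 6: opening $1,151.94; payment $424.91; balance $727.03
Week 7: opening $727.03; payment $424.91; balance $302.12
Week 8: opening $302.12; payment $302.12; balance $0.00
Total paid: $3,276.49

$3,276.49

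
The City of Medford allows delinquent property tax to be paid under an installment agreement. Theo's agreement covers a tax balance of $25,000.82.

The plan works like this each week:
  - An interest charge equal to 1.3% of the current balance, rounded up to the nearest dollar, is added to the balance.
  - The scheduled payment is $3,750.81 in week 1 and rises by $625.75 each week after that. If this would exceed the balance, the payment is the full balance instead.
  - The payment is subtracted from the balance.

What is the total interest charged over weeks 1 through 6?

$1,111.00

Week 1: $25,000.82 +$326.00 interest = $25,326.82; pay $3,750.81 → $21,576.01
Week 2: $21,576.01 +$281.00 interest = $21,857.01; pay $4,376.56 → $17,480.45
Week 3: $17,480.45 +$228.00 interest = $17,708.45; pay $5,002.31 → $12,706.14
Week 4: $12,706.14 +$166.00 interest = $12,872.14; pay $5,628.06 → $7,244.08
Week 5: $7,244.08 +$95.00 interest = $7,339.08; pay $6,253.81 → $1,085.27
Week 6: $1,085.27 +$15.00 interest = $1,100.27; pay $1,100.27 → $0.00
Total interest: $326.00 + $281.00 + $228.00 + $166.00 + $95.00 + $15.00 = $1,111.00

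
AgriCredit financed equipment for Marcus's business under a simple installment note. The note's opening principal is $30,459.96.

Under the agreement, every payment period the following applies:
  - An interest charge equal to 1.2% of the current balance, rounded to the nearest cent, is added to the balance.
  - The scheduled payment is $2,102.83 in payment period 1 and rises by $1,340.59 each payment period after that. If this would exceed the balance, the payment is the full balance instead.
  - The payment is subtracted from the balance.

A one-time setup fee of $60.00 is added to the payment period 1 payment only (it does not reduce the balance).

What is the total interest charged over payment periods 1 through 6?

$1,550.71

Payment period 1: opening $30,459.96; interest $365.52 → $30,825.48; payment $2,102.83 (+ $60.00 fee); balance $28,722.65
Payment period 2: opening $28,722.65; interest $344.67 → $29,067.32; payment $3,443.42; balance $25,623.90
Payment period 3: opening $25,623.90; interest $307.49 → $25,931.39; payment $4,784.01; balance $21,147.38
Payment period 4: opening $21,147.38; interest $253.77 → $21,401.15; payment $6,124.60; balance $15,276.55
Payment period 5: opening $15,276.55; interest $183.32 → $15,459.87; payment $7,465.19; balance $7,994.68
Payment period 6: opening $7,994.68; interest $95.94 → $8,090.62; payment $8,090.62; balance $0.00
Total interest: $365.52 + $344.67 + $307.49 + $253.77 + $183.32 + $95.94 = $1,550.71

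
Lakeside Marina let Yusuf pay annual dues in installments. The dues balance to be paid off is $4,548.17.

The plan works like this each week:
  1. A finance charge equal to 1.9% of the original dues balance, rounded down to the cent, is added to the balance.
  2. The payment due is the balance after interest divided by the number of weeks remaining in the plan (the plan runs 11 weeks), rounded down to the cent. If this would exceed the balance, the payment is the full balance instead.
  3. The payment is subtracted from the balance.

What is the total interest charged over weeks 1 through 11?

Week 1: $4,548.17 +$86.41 interest = $4,634.58; pay $421.32 → $4,213.26
Week 2: $4,213.26 +$86.41 interest = $4,299.67; pay $429.96 → $3,869.71
Week 3: $3,869.71 +$86.41 interest = $3,956.12; pay $439.56 → $3,516.56
Week 4: $3,516.56 +$86.41 interest = $3,602.97; pay $450.37 → $3,152.60
Week 5: $3,152.60 +$86.41 interest = $3,239.01; pay $462.71 → $2,776.30
Week 6: $2,776.30 +$86.41 interest = $2,862.71; pay $477.11 → $2,385.60
Week 7: $2,385.60 +$86.41 interest = $2,472.01; pay $494.40 → $1,977.61
Week 8: $1,977.61 +$86.41 interest = $2,064.02; pay $516.00 → $1,548.02
Week 9: $1,548.02 +$86.41 interest = $1,634.43; pay $544.81 → $1,089.62
Week 10: $1,089.62 +$86.41 interest = $1,176.03; pay $588.01 → $588.02
Week 11: $588.02 +$86.41 interest = $674.43; pay $674.43 → $0.00
Total interest: $86.41 + $86.41 + $86.41 + $86.41 + $86.41 + $86.41 + $86.41 + $86.41 + $86.41 + $86.41 + $86.41 = $950.51

$950.51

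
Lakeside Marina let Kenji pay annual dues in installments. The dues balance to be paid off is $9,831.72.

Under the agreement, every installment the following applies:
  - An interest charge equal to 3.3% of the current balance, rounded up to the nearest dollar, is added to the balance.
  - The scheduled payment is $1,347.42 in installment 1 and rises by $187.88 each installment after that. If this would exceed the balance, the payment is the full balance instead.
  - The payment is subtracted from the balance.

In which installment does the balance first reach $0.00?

7

Installment 1: opening $9,831.72; interest $325.00 → $10,156.72; payment $1,347.42; balance $8,809.30
Installment 2: opening $8,809.30; interest $291.00 → $9,100.30; payment $1,535.30; balance $7,565.00
Installment 3: opening $7,565.00; interest $250.00 → $7,815.00; payment $1,723.18; balance $6,091.82
Installment 4: opening $6,091.82; interest $202.00 → $6,293.82; payment $1,911.06; balance $4,382.76
Installment 5: opening $4,382.76; interest $145.00 → $4,527.76; payment $2,098.94; balance $2,428.82
Installment 6: opening $2,428.82; interest $81.00 → $2,509.82; payment $2,286.82; balance $223.00
Installment 7: opening $223.00; interest $8.00 → $231.00; payment $231.00; balance $0.00
Balance reaches $0.00 in installment 7.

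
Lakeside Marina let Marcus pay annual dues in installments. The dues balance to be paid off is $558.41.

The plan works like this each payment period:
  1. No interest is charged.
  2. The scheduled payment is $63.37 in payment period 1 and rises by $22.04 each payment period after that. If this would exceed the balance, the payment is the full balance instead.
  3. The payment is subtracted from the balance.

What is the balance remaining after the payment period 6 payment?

$0.00

# | Opening | Payment | End bal
1 | $558.41 | $63.37 | $495.04
2 | $495.04 | $85.41 | $409.63
3 | $409.63 | $107.45 | $302.18
4 | $302.18 | $129.49 | $172.69
5 | $172.69 | $151.53 | $21.16
6 | $21.16 | $21.16 | $0.00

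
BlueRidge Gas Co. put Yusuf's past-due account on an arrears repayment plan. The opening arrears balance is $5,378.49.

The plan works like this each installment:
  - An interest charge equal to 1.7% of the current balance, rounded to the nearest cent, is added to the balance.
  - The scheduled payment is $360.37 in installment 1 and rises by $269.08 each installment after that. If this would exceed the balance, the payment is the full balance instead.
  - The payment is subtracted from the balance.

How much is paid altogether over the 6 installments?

$5,764.28

Installment 1: opening $5,378.49; interest $91.43 → $5,469.92; payment $360.37; balance $5,109.55
Installment 2: opening $5,109.55; interest $86.86 → $5,196.41; payment $629.45; balance $4,566.96
Installment 3: opening $4,566.96; interest $77.64 → $4,644.60; payment $898.53; balance $3,746.07
Installment 4: opening $3,746.07; interest $63.68 → $3,809.75; payment $1,167.61; balance $2,642.14
Installment 5: opening $2,642.14; interest $44.92 → $2,687.06; payment $1,436.69; balance $1,250.37
Installment 6: opening $1,250.37; interest $21.26 → $1,271.63; payment $1,271.63; balance $0.00
Total paid: $5,764.28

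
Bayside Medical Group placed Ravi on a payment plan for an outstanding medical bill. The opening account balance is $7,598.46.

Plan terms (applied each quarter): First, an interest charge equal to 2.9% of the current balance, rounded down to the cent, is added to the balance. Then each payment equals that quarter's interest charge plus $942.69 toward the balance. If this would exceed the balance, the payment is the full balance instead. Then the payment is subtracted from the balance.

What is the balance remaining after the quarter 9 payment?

$0.00

Quarter 1: opening $7,598.46; interest $220.35 → $7,818.81; payment $1,163.04; balance $6,655.77
Quarter 2: opening $6,655.77; interest $193.01 → $6,848.78; payment $1,135.70; balance $5,713.08
Quarter 3: opening $5,713.08; interest $165.67 → $5,878.75; payment $1,108.36; balance $4,770.39
Quarter 4: opening $4,770.39; interest $138.34 → $4,908.73; payment $1,081.03; balance $3,827.70
Quarter 5: opening $3,827.70; interest $111.00 → $3,938.70; payment $1,053.69; balance $2,885.01
Quarter 6: opening $2,885.01; interest $83.66 → $2,968.67; payment $1,026.35; balance $1,942.32
Quarter 7: opening $1,942.32; interest $56.32 → $1,998.64; payment $999.01; balance $999.63
Quarter 8: opening $999.63; interest $28.98 → $1,028.61; payment $971.67; balance $56.94
Quarter 9: opening $56.94; interest $1.65 → $58.59; payment $58.59; balance $0.00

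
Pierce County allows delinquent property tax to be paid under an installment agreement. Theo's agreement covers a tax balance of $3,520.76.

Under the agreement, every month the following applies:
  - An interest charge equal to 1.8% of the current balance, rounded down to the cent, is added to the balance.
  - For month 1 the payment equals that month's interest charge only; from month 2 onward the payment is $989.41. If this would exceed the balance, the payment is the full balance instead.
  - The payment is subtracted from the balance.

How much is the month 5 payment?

$704.79

# | Opening | Interest | Payment | End bal
1 | $3,520.76 | $63.37 | $63.37 | $3,520.76
2 | $3,520.76 | $63.37 | $989.41 | $2,594.72
3 | $2,594.72 | $46.70 | $989.41 | $1,652.01
4 | $1,652.01 | $29.73 | $989.41 | $692.33
5 | $692.33 | $12.46 | $704.79 | $0.00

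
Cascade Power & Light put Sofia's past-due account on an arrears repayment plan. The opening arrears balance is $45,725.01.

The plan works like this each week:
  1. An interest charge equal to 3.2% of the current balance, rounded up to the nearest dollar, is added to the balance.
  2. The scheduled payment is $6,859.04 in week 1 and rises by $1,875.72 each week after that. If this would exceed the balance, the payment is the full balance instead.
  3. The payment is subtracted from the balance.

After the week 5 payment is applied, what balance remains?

Week 1: opening $45,725.01; interest $1,464.00 → $47,189.01; payment $6,859.04; balance $40,329.97
Week 2: opening $40,329.97; interest $1,291.00 → $41,620.97; payment $8,734.76; balance $32,886.21
Week 3: opening $32,886.21; interest $1,053.00 → $33,939.21; payment $10,610.48; balance $23,328.73
Week 4: opening $23,328.73; interest $747.00 → $24,075.73; payment $12,486.20; balance $11,589.53
Week 5: opening $11,589.53; interest $371.00 → $11,960.53; payment $11,960.53; balance $0.00

$0.00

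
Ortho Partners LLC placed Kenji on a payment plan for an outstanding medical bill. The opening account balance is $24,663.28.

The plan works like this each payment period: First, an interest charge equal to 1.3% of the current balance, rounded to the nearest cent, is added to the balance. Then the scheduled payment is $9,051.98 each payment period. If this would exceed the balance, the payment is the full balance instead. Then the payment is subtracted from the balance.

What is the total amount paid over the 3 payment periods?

$25,283.14

Payment period 1: $24,663.28 +$320.62 interest = $24,983.90; pay $9,051.98 → $15,931.92
Payment period 2: $15,931.92 +$207.11 interest = $16,139.03; pay $9,051.98 → $7,087.05
Payment period 3: $7,087.05 +$92.13 interest = $7,179.18; pay $7,179.18 → $0.00
Total paid: $25,283.14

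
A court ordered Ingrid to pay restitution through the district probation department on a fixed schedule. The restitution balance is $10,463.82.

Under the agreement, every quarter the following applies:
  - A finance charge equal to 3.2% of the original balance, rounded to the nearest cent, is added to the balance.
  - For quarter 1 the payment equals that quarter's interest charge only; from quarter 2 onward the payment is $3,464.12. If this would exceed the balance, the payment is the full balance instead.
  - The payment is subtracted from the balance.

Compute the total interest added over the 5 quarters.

$1,674.20

# | Opening | Interest | Payment | End bal
1 | $10,463.82 | $334.84 | $334.84 | $10,463.82
2 | $10,463.82 | $334.84 | $3,464.12 | $7,334.54
3 | $7,334.54 | $334.84 | $3,464.12 | $4,205.26
4 | $4,205.26 | $334.84 | $3,464.12 | $1,075.98
5 | $1,075.98 | $334.84 | $1,410.82 | $0.00
Total interest: $334.84 + $334.84 + $334.84 + $334.84 + $334.84 = $1,674.20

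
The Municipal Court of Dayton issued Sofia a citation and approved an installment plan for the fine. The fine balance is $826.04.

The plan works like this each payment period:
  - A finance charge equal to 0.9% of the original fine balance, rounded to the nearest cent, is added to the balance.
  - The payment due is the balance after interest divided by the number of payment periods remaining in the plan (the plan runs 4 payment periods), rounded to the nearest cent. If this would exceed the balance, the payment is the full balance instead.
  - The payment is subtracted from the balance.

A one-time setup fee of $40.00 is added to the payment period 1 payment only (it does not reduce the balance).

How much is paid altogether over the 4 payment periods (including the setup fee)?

$895.76

Payment period 1: $826.04 +$7.43 interest = $833.47; pay $208.37 (+ $40.00 fee) → $625.10
Payment period 2: $625.10 +$7.43 interest = $632.53; pay $210.84 → $421.69
Payment period 3: $421.69 +$7.43 interest = $429.12; pay $214.56 → $214.56
Payment period 4: $214.56 +$7.43 interest = $221.99; pay $221.99 → $0.00
Total paid: $895.76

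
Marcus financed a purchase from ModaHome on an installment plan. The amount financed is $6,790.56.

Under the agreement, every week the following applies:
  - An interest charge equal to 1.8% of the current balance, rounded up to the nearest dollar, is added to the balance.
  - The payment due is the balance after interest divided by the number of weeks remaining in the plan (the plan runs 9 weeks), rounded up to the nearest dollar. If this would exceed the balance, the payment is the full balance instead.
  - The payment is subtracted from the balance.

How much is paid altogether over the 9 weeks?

$7,435.56

Week 1: $6,790.56 +$123.00 interest = $6,913.56; pay $769.00 → $6,144.56
Week 2: $6,144.56 +$111.00 interest = $6,255.56; pay $782.00 → $5,473.56
Week 3: $5,473.56 +$99.00 interest = $5,572.56; pay $797.00 → $4,775.56
Week 4: $4,775.56 +$86.00 interest = $4,861.56; pay $811.00 → $4,050.56
Week 5: $4,050.56 +$73.00 interest = $4,123.56; pay $825.00 → $3,298.56
Week 6: $3,298.56 +$60.00 interest = $3,358.56; pay $840.00 → $2,518.56
Week 7: $2,518.56 +$46.00 interest = $2,564.56; pay $855.00 → $1,709.56
Week 8: $1,709.56 +$31.00 interest = $1,740.56; pay $871.00 → $869.56
Week 9: $869.56 +$16.00 interest = $885.56; pay $885.56 → $0.00
Total paid: $7,435.56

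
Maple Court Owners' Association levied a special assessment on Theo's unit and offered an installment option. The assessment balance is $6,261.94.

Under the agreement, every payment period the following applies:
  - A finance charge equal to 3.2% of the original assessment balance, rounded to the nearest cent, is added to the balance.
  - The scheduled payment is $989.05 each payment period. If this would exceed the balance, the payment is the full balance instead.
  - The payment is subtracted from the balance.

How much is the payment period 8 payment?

Payment period 1: opening $6,261.94; interest $200.38 → $6,462.32; payment $989.05; balance $5,473.27
Payment period 2: opening $5,473.27; interest $200.38 → $5,673.65; payment $989.05; balance $4,684.60
Payment period 3: opening $4,684.60; interest $200.38 → $4,884.98; payment $989.05; balance $3,895.93
Payment period 4: opening $3,895.93; interest $200.38 → $4,096.31; payment $989.05; balance $3,107.26
Payment period 5: opening $3,107.26; interest $200.38 → $3,307.64; payment $989.05; balance $2,318.59
Payment period 6: opening $2,318.59; interest $200.38 → $2,518.97; payment $989.05; balance $1,529.92
Payment period 7: opening $1,529.92; interest $200.38 → $1,730.30; payment $989.05; balance $741.25
Payment period 8: opening $741.25; interest $200.38 → $941.63; payment $941.63; balance $0.00

$941.63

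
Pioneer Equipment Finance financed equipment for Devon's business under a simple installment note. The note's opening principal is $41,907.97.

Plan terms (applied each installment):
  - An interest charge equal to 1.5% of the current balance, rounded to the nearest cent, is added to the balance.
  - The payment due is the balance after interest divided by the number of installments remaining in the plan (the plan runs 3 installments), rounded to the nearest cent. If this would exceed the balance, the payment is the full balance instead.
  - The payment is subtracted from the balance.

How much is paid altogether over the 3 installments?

$43,177.83

# | Opening | Interest | Payment | End bal
1 | $41,907.97 | $628.62 | $14,178.86 | $28,357.73
2 | $28,357.73 | $425.37 | $14,391.55 | $14,391.55
3 | $14,391.55 | $215.87 | $14,607.42 | $0.00
Total paid: $43,177.83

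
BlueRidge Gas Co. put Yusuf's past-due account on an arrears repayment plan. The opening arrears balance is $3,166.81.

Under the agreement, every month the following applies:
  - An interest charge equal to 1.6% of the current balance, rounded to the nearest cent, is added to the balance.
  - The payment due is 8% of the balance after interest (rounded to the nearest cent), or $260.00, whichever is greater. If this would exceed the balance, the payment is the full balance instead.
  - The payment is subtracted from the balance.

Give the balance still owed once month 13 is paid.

# | Opening | Interest | Payment | End bal
1 | $3,166.81 | $50.67 | $260.00 | $2,957.48
2 | $2,957.48 | $47.32 | $260.00 | $2,744.80
3 | $2,744.80 | $43.92 | $260.00 | $2,528.72
4 | $2,528.72 | $40.46 | $260.00 | $2,309.18
5 | $2,309.18 | $36.95 | $260.00 | $2,086.13
6 | $2,086.13 | $33.38 | $260.00 | $1,859.51
7 | $1,859.51 | $29.75 | $260.00 | $1,629.26
8 | $1,629.26 | $26.07 | $260.00 | $1,395.33
9 | $1,395.33 | $22.33 | $260.00 | $1,157.66
10 | $1,157.66 | $18.52 | $260.00 | $916.18
11 | $916.18 | $14.66 | $260.00 | $670.84
12 | $670.84 | $10.73 | $260.00 | $421.57
13 | $421.57 | $6.75 | $260.00 | $168.32

$168.32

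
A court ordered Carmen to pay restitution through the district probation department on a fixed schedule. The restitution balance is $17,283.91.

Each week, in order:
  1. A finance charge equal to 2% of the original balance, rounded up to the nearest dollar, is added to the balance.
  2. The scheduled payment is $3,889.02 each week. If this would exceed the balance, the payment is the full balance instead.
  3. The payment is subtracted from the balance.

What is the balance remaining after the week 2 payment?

$10,197.87

# | Opening | Interest | Payment | End bal
1 | $17,283.91 | $346.00 | $3,889.02 | $13,740.89
2 | $13,740.89 | $346.00 | $3,889.02 | $10,197.87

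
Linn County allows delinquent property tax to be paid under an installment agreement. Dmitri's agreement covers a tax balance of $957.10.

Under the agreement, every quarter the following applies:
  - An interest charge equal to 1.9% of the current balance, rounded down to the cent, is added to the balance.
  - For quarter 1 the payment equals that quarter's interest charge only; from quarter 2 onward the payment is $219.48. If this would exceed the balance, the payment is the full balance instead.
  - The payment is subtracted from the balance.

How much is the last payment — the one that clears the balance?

$131.11

# | Opening | Interest | Payment | End bal
1 | $957.10 | $18.18 | $18.18 | $957.10
2 | $957.10 | $18.18 | $219.48 | $755.80
3 | $755.80 | $14.36 | $219.48 | $550.68
4 | $550.68 | $10.46 | $219.48 | $341.66
5 | $341.66 | $6.49 | $219.48 | $128.67
6 | $128.67 | $2.44 | $131.11 | $0.00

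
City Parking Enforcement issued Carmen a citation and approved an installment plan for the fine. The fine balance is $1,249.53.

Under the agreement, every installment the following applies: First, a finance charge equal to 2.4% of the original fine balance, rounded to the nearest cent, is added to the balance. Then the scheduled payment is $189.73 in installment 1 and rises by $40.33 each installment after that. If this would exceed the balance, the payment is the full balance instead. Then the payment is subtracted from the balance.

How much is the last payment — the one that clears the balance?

$77.52

Installment 1: $1,249.53 +$29.99 interest = $1,279.52; pay $189.73 → $1,089.79
Installment 2: $1,089.79 +$29.99 interest = $1,119.78; pay $230.06 → $889.72
Installment 3: $889.72 +$29.99 interest = $919.71; pay $270.39 → $649.32
Installment 4: $649.32 +$29.99 interest = $679.31; pay $310.72 → $368.59
Installment 5: $368.59 +$29.99 interest = $398.58; pay $351.05 → $47.53
Installment 6: $47.53 +$29.99 interest = $77.52; pay $77.52 → $0.00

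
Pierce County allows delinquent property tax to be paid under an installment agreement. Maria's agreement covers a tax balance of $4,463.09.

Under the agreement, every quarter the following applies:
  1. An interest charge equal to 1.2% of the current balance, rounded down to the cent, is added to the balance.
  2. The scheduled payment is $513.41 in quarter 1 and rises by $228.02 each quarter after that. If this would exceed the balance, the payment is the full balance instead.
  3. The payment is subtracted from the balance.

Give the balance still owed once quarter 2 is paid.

Quarter 1: $4,463.09 +$53.55 interest = $4,516.64; pay $513.41 → $4,003.23
Quarter 2: $4,003.23 +$48.03 interest = $4,051.26; pay $741.43 → $3,309.83

$3,309.83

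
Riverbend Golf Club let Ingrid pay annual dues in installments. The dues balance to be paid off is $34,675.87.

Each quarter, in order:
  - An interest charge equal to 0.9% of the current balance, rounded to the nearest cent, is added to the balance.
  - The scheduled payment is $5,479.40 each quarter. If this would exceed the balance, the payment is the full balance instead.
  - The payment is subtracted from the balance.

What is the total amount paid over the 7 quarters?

$35,869.04

Quarter 1: $34,675.87 +$312.08 interest = $34,987.95; pay $5,479.40 → $29,508.55
Quarter 2: $29,508.55 +$265.58 interest = $29,774.13; pay $5,479.40 → $24,294.73
Quarter 3: $24,294.73 +$218.65 interest = $24,513.38; pay $5,479.40 → $19,033.98
Quarter 4: $19,033.98 +$171.31 interest = $19,205.29; pay $5,479.40 → $13,725.89
Quarter 5: $13,725.89 +$123.53 interest = $13,849.42; pay $5,479.40 → $8,370.02
Quarter 6: $8,370.02 +$75.33 interest = $8,445.35; pay $5,479.40 → $2,965.95
Quarter 7: $2,965.95 +$26.69 interest = $2,992.64; pay $2,992.64 → $0.00
Total paid: $35,869.04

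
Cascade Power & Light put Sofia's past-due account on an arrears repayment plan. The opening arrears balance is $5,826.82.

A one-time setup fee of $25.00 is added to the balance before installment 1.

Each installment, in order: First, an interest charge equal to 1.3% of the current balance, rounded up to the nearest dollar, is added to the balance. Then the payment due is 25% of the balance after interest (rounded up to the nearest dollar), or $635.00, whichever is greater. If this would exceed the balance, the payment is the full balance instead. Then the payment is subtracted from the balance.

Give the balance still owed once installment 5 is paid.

$1,340.82

Installment 1: opening $5,851.82; interest $77.00 → $5,928.82; payment $1,483.00; balance $4,445.82
Installment 2: opening $4,445.82; interest $58.00 → $4,503.82; payment $1,126.00; balance $3,377.82
Installment 3: opening $3,377.82; interest $44.00 → $3,421.82; payment $856.00; balance $2,565.82
Installment 4: opening $2,565.82; interest $34.00 → $2,599.82; payment $650.00; balance $1,949.82
Installment 5: opening $1,949.82; interest $26.00 → $1,975.82; payment $635.00; balance $1,340.82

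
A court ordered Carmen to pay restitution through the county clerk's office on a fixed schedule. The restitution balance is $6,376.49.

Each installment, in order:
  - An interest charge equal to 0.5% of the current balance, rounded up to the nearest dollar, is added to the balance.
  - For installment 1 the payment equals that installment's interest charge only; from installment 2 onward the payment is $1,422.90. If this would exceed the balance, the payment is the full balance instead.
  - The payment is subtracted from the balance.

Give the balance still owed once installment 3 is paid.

$3,587.69

Installment 1: $6,376.49 +$32.00 interest = $6,408.49; pay $32.00 → $6,376.49
Installment 2: $6,376.49 +$32.00 interest = $6,408.49; pay $1,422.90 → $4,985.59
Installment 3: $4,985.59 +$25.00 interest = $5,010.59; pay $1,422.90 → $3,587.69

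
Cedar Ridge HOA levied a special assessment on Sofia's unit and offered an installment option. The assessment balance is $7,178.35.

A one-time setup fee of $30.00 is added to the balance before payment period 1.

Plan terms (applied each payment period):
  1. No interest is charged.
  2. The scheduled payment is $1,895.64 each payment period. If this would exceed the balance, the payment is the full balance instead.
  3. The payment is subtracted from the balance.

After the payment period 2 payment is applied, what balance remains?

$3,417.07

Payment period 1: opening $7,208.35; payment $1,895.64; balance $5,312.71
Payment period 2: opening $5,312.71; payment $1,895.64; balance $3,417.07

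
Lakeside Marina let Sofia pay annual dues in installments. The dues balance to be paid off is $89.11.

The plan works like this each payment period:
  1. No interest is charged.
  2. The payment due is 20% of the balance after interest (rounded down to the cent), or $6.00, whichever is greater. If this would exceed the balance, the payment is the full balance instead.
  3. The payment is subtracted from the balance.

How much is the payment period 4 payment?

Payment period 1: opening $89.11; payment $17.82; balance $71.29
Payment period 2: opening $71.29; payment $14.25; balance $57.04
Payment period 3: opening $57.04; payment $11.40; balance $45.64
Payment period 4: opening $45.64; payment $9.12; balance $36.52

$9.12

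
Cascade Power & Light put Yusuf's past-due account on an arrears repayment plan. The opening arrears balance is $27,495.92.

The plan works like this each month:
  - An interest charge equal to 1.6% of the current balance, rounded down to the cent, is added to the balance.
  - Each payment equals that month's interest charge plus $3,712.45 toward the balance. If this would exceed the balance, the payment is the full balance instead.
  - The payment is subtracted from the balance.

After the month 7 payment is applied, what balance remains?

Month 1: opening $27,495.92; interest $439.93 → $27,935.85; payment $4,152.38; balance $23,783.47
Month 2: opening $23,783.47; interest $380.53 → $24,164.00; payment $4,092.98; balance $20,071.02
Month 3: opening $20,071.02; interest $321.13 → $20,392.15; payment $4,033.58; balance $16,358.57
Month 4: opening $16,358.57; interest $261.73 → $16,620.30; payment $3,974.18; balance $12,646.12
Month 5: opening $12,646.12; interest $202.33 → $12,848.45; payment $3,914.78; balance $8,933.67
Month 6: opening $8,933.67; interest $142.93 → $9,076.60; payment $3,855.38; balance $5,221.22
Month 7: opening $5,221.22; interest $83.53 → $5,304.75; payment $3,795.98; balance $1,508.77

$1,508.77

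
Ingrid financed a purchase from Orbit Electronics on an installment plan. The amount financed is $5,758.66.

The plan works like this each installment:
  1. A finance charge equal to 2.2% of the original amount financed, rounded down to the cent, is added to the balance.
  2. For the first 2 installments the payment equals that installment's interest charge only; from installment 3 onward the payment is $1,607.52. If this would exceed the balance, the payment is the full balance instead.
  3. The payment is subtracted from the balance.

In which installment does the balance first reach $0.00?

6

# | Opening | Interest | Payment | End bal
1 | $5,758.66 | $126.69 | $126.69 | $5,758.66
2 | $5,758.66 | $126.69 | $126.69 | $5,758.66
3 | $5,758.66 | $126.69 | $1,607.52 | $4,277.83
4 | $4,277.83 | $126.69 | $1,607.52 | $2,797.00
5 | $2,797.00 | $126.69 | $1,607.52 | $1,316.17
6 | $1,316.17 | $126.69 | $1,442.86 | $0.00
Balance reaches $0.00 in installment 6.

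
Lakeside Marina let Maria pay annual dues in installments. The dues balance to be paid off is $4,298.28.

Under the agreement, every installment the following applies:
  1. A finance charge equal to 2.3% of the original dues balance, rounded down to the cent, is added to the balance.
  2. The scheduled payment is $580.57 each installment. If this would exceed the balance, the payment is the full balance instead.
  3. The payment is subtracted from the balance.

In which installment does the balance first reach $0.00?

# | Opening | Interest | Payment | End bal
1 | $4,298.28 | $98.86 | $580.57 | $3,816.57
2 | $3,816.57 | $98.86 | $580.57 | $3,334.86
3 | $3,334.86 | $98.86 | $580.57 | $2,853.15
4 | $2,853.15 | $98.86 | $580.57 | $2,371.44
5 | $2,371.44 | $98.86 | $580.57 | $1,889.73
6 | $1,889.73 | $98.86 | $580.57 | $1,408.02
7 | $1,408.02 | $98.86 | $580.57 | $926.31
8 | $926.31 | $98.86 | $580.57 | $444.60
9 | $444.60 | $98.86 | $543.46 | $0.00
Balance reaches $0.00 in installment 9.

9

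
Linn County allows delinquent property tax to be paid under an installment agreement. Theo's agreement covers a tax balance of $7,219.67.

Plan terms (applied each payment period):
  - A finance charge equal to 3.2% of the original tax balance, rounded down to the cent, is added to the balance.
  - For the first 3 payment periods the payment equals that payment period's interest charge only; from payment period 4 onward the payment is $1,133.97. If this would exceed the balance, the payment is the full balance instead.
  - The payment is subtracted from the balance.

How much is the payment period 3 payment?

Payment period 1: opening $7,219.67; interest $231.02 → $7,450.69; payment $231.02; balance $7,219.67
Payment period 2: opening $7,219.67; interest $231.02 → $7,450.69; payment $231.02; balance $7,219.67
Payment period 3: opening $7,219.67; interest $231.02 → $7,450.69; payment $231.02; balance $7,219.67

$231.02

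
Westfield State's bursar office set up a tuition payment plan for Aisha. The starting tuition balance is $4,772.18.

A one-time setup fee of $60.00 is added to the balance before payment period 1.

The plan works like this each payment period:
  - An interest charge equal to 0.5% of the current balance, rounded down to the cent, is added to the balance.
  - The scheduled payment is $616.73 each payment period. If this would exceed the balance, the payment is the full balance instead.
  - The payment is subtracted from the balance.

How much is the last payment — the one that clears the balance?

# | Opening | Interest | Payment | End bal
1 | $4,832.18 | $24.16 | $616.73 | $4,239.61
2 | $4,239.61 | $21.19 | $616.73 | $3,644.07
3 | $3,644.07 | $18.22 | $616.73 | $3,045.56
4 | $3,045.56 | $15.22 | $616.73 | $2,444.05
5 | $2,444.05 | $12.22 | $616.73 | $1,839.54
6 | $1,839.54 | $9.19 | $616.73 | $1,232.00
7 | $1,232.00 | $6.16 | $616.73 | $621.43
8 | $621.43 | $3.10 | $616.73 | $7.80
9 | $7.80 | $0.03 | $7.83 | $0.00

$7.83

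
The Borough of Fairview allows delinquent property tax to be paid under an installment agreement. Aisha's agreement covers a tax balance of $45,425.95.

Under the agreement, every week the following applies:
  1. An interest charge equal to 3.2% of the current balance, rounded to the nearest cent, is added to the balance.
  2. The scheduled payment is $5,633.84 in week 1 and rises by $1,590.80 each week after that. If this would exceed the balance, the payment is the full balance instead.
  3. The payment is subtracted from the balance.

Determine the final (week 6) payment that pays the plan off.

Week 1: opening $45,425.95; interest $1,453.63 → $46,879.58; payment $5,633.84; balance $41,245.74
Week 2: opening $41,245.74; interest $1,319.86 → $42,565.60; payment $7,224.64; balance $35,340.96
Week 3: opening $35,340.96; interest $1,130.91 → $36,471.87; payment $8,815.44; balance $27,656.43
Week 4: opening $27,656.43; interest $885.01 → $28,541.44; payment $10,406.24; balance $18,135.20
Week 5: opening $18,135.20; interest $580.33 → $18,715.53; payment $11,997.04; balance $6,718.49
Week 6: opening $6,718.49; interest $214.99 → $6,933.48; payment $6,933.48; balance $0.00

$6,933.48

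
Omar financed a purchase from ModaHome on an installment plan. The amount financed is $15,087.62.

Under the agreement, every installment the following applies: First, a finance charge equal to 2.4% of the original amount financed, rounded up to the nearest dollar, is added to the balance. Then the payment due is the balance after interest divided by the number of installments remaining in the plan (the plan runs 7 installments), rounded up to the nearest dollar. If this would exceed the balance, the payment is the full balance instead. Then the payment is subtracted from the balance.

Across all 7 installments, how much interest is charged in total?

$2,541.00

# | Opening | Interest | Payment | End bal
1 | $15,087.62 | $363.00 | $2,208.00 | $13,242.62
2 | $13,242.62 | $363.00 | $2,268.00 | $11,337.62
3 | $11,337.62 | $363.00 | $2,341.00 | $9,359.62
4 | $9,359.62 | $363.00 | $2,431.00 | $7,291.62
5 | $7,291.62 | $363.00 | $2,552.00 | $5,102.62
6 | $5,102.62 | $363.00 | $2,733.00 | $2,732.62
7 | $2,732.62 | $363.00 | $3,095.62 | $0.00
Total interest: $363.00 + $363.00 + $363.00 + $363.00 + $363.00 + $363.00 + $363.00 = $2,541.00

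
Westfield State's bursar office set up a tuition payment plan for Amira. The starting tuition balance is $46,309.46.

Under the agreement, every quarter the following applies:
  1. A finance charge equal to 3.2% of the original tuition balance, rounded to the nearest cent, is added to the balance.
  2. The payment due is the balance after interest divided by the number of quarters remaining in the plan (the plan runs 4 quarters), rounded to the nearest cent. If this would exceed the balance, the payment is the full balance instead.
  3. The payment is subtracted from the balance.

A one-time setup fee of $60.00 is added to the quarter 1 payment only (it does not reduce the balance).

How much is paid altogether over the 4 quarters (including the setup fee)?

$52,297.06

# | Opening | Interest | Payment | Fee | End bal
1 | $46,309.46 | $1,481.90 | $11,947.84 | $60.00 | $35,843.52
2 | $35,843.52 | $1,481.90 | $12,441.81 | — | $24,883.61
3 | $24,883.61 | $1,481.90 | $13,182.76 | — | $13,182.75
4 | $13,182.75 | $1,481.90 | $14,664.65 | — | $0.00
Total paid: $52,297.06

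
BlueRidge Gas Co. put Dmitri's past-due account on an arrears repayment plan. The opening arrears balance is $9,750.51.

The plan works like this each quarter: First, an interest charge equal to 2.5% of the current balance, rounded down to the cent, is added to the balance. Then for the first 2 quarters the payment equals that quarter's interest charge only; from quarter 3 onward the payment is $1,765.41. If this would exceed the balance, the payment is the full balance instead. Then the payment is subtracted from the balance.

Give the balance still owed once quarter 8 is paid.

$30.60

# | Opening | Interest | Payment | End bal
1 | $9,750.51 | $243.76 | $243.76 | $9,750.51
2 | $9,750.51 | $243.76 | $243.76 | $9,750.51
3 | $9,750.51 | $243.76 | $1,765.41 | $8,228.86
4 | $8,228.86 | $205.72 | $1,765.41 | $6,669.17
5 | $6,669.17 | $166.72 | $1,765.41 | $5,070.48
6 | $5,070.48 | $126.76 | $1,765.41 | $3,431.83
7 | $3,431.83 | $85.79 | $1,765.41 | $1,752.21
8 | $1,752.21 | $43.80 | $1,765.41 | $30.60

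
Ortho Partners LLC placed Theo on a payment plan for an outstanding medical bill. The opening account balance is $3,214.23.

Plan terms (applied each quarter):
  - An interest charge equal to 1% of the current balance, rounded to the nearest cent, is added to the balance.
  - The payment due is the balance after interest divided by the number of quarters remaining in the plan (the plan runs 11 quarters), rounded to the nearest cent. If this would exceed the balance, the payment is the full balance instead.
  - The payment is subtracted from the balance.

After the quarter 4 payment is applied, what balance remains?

$2,128.46

# | Opening | Interest | Payment | End bal
1 | $3,214.23 | $32.14 | $295.12 | $2,951.25
2 | $2,951.25 | $29.51 | $298.08 | $2,682.68
3 | $2,682.68 | $26.83 | $301.06 | $2,408.45
4 | $2,408.45 | $24.08 | $304.07 | $2,128.46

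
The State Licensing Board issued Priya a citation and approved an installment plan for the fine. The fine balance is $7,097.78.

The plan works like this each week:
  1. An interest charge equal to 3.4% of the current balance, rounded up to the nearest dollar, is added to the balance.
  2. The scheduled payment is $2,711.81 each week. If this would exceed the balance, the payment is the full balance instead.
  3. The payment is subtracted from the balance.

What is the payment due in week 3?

$2,145.16

Week 1: opening $7,097.78; interest $242.00 → $7,339.78; payment $2,711.81; balance $4,627.97
Week 2: opening $4,627.97; interest $158.00 → $4,785.97; payment $2,711.81; balance $2,074.16
Week 3: opening $2,074.16; interest $71.00 → $2,145.16; payment $2,145.16; balance $0.00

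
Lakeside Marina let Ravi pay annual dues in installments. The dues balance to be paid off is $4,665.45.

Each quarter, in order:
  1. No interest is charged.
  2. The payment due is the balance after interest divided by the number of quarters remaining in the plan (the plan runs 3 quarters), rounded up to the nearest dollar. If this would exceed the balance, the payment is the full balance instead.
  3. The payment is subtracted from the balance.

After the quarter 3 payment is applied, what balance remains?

$0.00

Quarter 1: $4,665.45 − $1,556.00 → $3,109.45
Quarter 2: $3,109.45 − $1,555.00 → $1,554.45
Quarter 3: $1,554.45 − $1,554.45 → $0.00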